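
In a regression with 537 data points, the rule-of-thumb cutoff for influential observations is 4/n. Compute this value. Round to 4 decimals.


Cook's distance cutoff = 4/n = 4/537.
= 0.0074.

0.0074


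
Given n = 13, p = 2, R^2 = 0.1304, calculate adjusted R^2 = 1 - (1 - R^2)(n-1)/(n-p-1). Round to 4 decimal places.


Plug in: Adj R^2 = 1 - (1 - 0.1304) * 12/10.
= 1 - 0.8696 * 12/10
= 1 - 10.4352 / 10
= 1 - 1.0435 = -0.0435.

-0.0435


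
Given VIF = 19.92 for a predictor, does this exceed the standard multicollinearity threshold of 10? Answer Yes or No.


Compare VIF = 19.92 to the threshold of 10.
19.92 >= 10, so the answer is Yes.

Yes


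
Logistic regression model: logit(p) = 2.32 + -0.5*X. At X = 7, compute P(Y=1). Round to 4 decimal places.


Linear predictor: z = 2.32 + -0.5 * 7 = -1.1800.
P = 1/(1 + exp(1.1800)) = 1/(1 + 3.2544) = 0.2351.

0.2351


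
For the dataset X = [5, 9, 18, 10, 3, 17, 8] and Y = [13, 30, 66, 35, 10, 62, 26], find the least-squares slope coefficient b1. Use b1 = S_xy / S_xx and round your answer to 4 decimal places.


First compute the means: xbar = 10.0000, ybar = 34.5714.
Then S_xx = sum((xi - xbar)^2) = 192.0000.
S_xy = sum((xi - xbar)(yi - ybar)) = 745.0000.
b1 = S_xy / S_xx = 745.0000 / 192.0000 = 3.8802.

3.8802


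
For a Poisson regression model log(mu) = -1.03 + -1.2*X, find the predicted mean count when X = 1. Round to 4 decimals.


Linear predictor: eta = -1.03 + (-1.2)(1) = -2.2300.
Expected count: mu = exp(-2.2300) = 0.1075.

0.1075


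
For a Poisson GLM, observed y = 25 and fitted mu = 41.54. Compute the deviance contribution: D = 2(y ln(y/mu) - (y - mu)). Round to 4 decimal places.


Compute y*ln(y/mu) = 25*ln(25/41.54) = 25*-0.507781 = -12.694525.
y - mu = -16.54.
D = 2*(-12.694525 - (-16.54)) = 7.690950, which rounds to 7.6910.

7.6910


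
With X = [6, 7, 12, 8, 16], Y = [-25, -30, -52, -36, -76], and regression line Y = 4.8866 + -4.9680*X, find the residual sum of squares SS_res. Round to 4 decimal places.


For each point, residual = actual - predicted.
Residuals: [-0.0786, -0.1106, 2.7294, -1.1426, -1.3986].
Sum of squared residuals = 10.7297.

10.7297


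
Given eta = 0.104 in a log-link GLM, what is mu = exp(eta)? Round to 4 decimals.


mu = exp(eta) = exp(0.104).
= 1.1096.

1.1096


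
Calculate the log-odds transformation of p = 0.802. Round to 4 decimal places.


Compute the odds: 0.802/0.198 = 4.0505.
Take the natural log: ln(4.0505) = 1.3988.

1.3988


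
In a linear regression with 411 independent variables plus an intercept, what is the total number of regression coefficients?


Total coefficients = number of predictors + 1 (for the intercept).
= 411 + 1 = 412.

412


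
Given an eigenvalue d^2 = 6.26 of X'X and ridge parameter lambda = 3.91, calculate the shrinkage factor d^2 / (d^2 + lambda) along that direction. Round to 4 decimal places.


Compute the denominator: 6.26 + 3.91 = 10.1700.
Shrinkage factor = 6.26 / 10.1700 = 0.6155.

0.6155


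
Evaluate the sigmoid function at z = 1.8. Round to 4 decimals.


First, exp(-1.8000) = 0.1653.
Then sigma(z) = 1/(1 + 0.1653) = 0.8581.

0.8581


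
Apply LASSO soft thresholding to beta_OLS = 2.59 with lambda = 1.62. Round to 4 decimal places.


Absolute value: |2.59| = 2.59.
Compare to lambda = 1.62.
Since |beta| > lambda, coefficient = sign(beta)*(|beta| - lambda) = 0.9700.

0.9700


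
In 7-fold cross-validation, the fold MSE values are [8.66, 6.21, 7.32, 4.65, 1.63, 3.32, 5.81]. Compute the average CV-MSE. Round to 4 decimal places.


Add all fold MSEs: 37.6000.
Divide by k = 7: 37.6000/7 = 5.3714.

5.3714


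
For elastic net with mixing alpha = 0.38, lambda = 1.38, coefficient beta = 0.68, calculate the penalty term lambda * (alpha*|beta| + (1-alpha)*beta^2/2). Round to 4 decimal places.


Compute:
L1 = 0.38 * 0.68 = 0.2584.
L2 = 0.62 * 0.68^2 / 2 = 0.1433.
Penalty = 1.38 * (0.2584 + 0.1433) = 0.5544.

0.5544


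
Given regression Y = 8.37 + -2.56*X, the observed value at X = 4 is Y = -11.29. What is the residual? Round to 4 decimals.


Fitted value at X = 4 is yhat = 8.37 + -2.56*4 = -1.8700.
Residual = -11.29 - -1.8700 = -9.4200.

-9.4200


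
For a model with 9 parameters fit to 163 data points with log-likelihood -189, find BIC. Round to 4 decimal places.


Compute k*ln(n) = 9*ln(163) = 9*5.093750 = 45.843750.
Then -2*loglik = 378.
BIC = 45.843750 + 378 = 423.843750, which rounds to 423.8438.

423.8438


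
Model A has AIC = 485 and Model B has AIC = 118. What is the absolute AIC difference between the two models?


Compute |485 - 118| = 367.
Model B has the smaller AIC.

367


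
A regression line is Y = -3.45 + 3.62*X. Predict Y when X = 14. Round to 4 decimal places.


Predicted value:
Y = -3.45 + (3.62)(14) = -3.45 + 50.6800 = 47.2300.

47.2300


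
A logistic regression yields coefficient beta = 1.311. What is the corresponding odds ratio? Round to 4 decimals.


exp(1.311) = 3.7099.
So the odds ratio is 3.7099.

3.7099


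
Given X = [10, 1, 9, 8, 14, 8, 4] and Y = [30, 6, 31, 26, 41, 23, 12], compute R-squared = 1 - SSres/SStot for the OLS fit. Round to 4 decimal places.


After computing the OLS fit (b0=2.5366, b1=2.8008):
SSres = 19.8171, SStot = 846.8571.
R^2 = 1 - 19.8171/846.8571 = 0.9766.

0.9766


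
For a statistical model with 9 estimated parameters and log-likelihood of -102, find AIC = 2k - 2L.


Compute:
2k = 2*9 = 18.
-2*loglik = -2*(-102) = 204.
AIC = 18 + 204 = 222.

222


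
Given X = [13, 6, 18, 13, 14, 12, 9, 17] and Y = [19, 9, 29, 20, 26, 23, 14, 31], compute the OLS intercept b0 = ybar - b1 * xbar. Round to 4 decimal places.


First find the slope: b1 = 1.8209.
Means: xbar = 12.7500, ybar = 21.3750.
b0 = ybar - b1 * xbar = 21.3750 - 1.8209 * 12.7500 = -1.8419.

-1.8419


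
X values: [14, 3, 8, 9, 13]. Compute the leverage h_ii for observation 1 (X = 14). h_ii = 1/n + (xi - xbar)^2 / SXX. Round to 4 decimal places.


n = 5, xbar = 9.4000.
SXX = sum((xi - xbar)^2) = 77.2000.
h = 1/5 + (14 - 9.4000)^2 / 77.2000 = 0.4741.

0.4741


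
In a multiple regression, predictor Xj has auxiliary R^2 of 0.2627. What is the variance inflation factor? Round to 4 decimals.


VIF = 1 / (1 - 0.2627).
= 1 / 0.7373 = 1.3563.

1.3563


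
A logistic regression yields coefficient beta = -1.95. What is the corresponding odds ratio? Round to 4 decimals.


exp(-1.95) = 0.1423.
So the odds ratio is 0.1423.

0.1423


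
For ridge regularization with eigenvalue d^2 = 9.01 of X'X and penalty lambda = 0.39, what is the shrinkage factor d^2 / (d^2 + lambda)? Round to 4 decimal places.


Compute the denominator: 9.01 + 0.39 = 9.4000.
Shrinkage factor = 9.01 / 9.4000 = 0.9585.

0.9585


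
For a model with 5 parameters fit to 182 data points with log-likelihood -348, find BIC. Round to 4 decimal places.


ln(182) = 5.204007.
k * ln(n) = 5 * 5.204007 = 26.020035.
-2L = 696.
BIC = 26.020035 + 696 = 722.020035, which rounds to 722.0200.

722.0200


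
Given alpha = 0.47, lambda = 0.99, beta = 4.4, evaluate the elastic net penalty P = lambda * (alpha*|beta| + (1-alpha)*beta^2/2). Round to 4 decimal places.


Compute:
L1 = 0.47 * 4.4 = 2.0680.
L2 = 0.53 * 4.4^2 / 2 = 5.1304.
Penalty = 0.99 * (2.0680 + 5.1304) = 7.1264.

7.1264


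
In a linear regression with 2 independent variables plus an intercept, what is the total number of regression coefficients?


Including the intercept, the model has 2 predictor coefficients + 1 intercept.
Total = 3.

3


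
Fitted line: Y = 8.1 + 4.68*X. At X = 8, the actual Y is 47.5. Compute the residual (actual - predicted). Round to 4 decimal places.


Fitted value at X = 8 is yhat = 8.1 + 4.68*8 = 45.5400.
Residual = 47.5 - 45.5400 = 1.9600.

1.9600


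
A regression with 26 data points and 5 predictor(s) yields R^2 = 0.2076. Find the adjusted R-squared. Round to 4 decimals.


Using the formula:
(1 - 0.2076) = 0.7924.
Multiply by 25/20: 0.7924 * 25 = 19.8100, then 19.8100 / 20 = 0.9905.
Adj R^2 = 1 - 0.9905 = 0.0095.

0.0095


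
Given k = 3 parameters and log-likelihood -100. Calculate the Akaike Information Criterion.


AIC = 2k - 2*loglik = 2(3) - 2(-100).
= 6 + 200 = 206.

206


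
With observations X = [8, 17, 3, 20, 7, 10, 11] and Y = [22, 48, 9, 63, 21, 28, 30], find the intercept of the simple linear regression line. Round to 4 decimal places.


Compute b1 = 3.0773 from the OLS formula.
With xbar = 10.8571 and ybar = 31.5714, the intercept is:
b0 = 31.5714 - 3.0773 * 10.8571 = -1.8398.

-1.8398


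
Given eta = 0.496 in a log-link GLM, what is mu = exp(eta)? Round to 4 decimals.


The inverse log link gives:
mu = exp(0.496) = 1.6421.

1.6421


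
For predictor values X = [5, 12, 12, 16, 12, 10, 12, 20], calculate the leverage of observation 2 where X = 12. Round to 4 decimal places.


Mean of X: xbar = 12.3750.
SXX = 131.8750.
For X = 12: h = 1/8 + (12 - 12.3750)^2/131.8750 = 0.1261.

0.1261


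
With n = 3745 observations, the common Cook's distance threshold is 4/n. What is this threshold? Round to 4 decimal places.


Cook's distance cutoff = 4/n = 4/3745.
= 0.0011.

0.0011


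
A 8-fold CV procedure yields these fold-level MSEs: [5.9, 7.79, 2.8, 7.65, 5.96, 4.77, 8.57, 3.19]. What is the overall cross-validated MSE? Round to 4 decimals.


Sum of fold MSEs = 46.6300.
Average = 46.6300 / 8 = 5.8288.

5.8288


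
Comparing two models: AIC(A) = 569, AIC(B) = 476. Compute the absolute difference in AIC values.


Absolute difference = |569 - 476| = 93.
The model with lower AIC (B) is preferred.

93


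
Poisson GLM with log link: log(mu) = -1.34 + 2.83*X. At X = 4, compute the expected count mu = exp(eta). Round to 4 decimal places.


Linear predictor: eta = -1.34 + (2.83)(4) = 9.9800.
Expected count: mu = exp(9.9800) = 21590.3125.

21590.3125


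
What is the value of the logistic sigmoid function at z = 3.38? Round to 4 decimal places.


exp(-3.3800) = 0.0340.
1 + exp(-z) = 1.0340.
sigmoid = 1/1.0340 = 0.9671.

0.9671


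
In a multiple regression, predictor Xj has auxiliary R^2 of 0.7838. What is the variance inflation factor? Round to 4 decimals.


Denominator: 1 - 0.7838 = 0.2162.
VIF = 1 / 0.2162 = 4.6253.

4.6253


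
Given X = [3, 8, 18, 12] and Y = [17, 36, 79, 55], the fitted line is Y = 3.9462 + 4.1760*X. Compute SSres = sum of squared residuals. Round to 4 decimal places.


Predicted values from Y = 3.9462 + 4.1760*X.
Residuals: [0.5258, -1.3542, -0.1142, 0.9418].
SSres = 3.0104.

3.0104


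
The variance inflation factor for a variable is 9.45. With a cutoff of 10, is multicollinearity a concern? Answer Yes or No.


Compare VIF = 9.45 to the threshold of 10.
9.45 < 10, so the answer is No.

No


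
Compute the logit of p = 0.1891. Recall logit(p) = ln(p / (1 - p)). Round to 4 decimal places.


Compute the odds: 0.1891/0.8109 = 0.2332.
Take the natural log: ln(0.2332) = -1.4559.

-1.4559


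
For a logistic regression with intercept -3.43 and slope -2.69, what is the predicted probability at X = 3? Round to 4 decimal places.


z = -3.43 + -2.69 * 3 = -11.5000.
Sigmoid: P = 1 / (1 + exp(11.5000)) = 0.0000.

0.0000


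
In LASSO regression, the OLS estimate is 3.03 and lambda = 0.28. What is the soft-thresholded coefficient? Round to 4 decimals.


Absolute value: |3.03| = 3.03.
Compare to lambda = 0.28.
Since |beta| > lambda, coefficient = sign(beta)*(|beta| - lambda) = 2.7500.

2.7500


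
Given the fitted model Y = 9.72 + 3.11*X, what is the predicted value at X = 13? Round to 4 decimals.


Predicted value:
Y = 9.72 + (3.11)(13) = 9.72 + 40.4300 = 50.1500.

50.1500


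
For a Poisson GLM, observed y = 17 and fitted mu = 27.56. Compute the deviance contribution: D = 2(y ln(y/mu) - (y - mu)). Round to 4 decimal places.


y/mu = 17/27.56 = 0.616836 (approx.), and ln(17/27.56) = -0.483152.
y * ln(y/mu) = 17 * -0.483152 = -8.213584.
y - mu = -10.56.
D = 2 * (-8.213584 - -10.56) = 4.692832, which rounds to 4.6928.

4.6928


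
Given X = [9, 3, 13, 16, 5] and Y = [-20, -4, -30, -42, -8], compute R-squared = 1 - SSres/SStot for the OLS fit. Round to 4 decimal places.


The fitted line is Y = 5.7603 + -2.8870*X.
SSres = 7.3082, SStot = 980.8000.
R^2 = 1 - SSres/SStot = 0.9925.

0.9925


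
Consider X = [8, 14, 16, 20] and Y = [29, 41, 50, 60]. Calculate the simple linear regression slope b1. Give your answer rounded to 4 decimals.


First compute the means: xbar = 14.5000, ybar = 45.0000.
Then S_xx = sum((xi - xbar)^2) = 75.0000.
S_xy = sum((xi - xbar)(yi - ybar)) = 196.0000.
b1 = S_xy / S_xx = 196.0000 / 75.0000 = 2.6133.

2.6133


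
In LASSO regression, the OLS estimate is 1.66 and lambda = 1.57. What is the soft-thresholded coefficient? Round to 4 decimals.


Absolute value: |1.66| = 1.66.
Compare to lambda = 1.57.
Since |beta| > lambda, coefficient = sign(beta)*(|beta| - lambda) = 0.0900.

0.0900


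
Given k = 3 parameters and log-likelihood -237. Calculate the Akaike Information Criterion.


AIC = 2k - 2*loglik = 2(3) - 2(-237).
= 6 + 474 = 480.

480


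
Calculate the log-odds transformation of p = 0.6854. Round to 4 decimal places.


Compute the odds: 0.6854/0.3146 = 2.1786.
Take the natural log: ln(2.1786) = 0.7787.

0.7787


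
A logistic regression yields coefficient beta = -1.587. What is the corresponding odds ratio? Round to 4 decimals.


exp(-1.587) = 0.2045.
So the odds ratio is 0.2045.

0.2045


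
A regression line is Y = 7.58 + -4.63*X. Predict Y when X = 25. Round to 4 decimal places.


Substitute X = 25 into the equation:
Y = 7.58 + -4.63 * 25 = 7.58 + -115.7500 = -108.1700.

-108.1700


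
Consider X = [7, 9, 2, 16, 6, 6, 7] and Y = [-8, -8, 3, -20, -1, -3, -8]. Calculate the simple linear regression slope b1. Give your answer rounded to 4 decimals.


First compute the means: xbar = 7.5714, ybar = -6.4286.
Then S_xx = sum((xi - xbar)^2) = 109.7143.
S_xy = sum((xi - xbar)(yi - ybar)) = -181.2857.
b1 = S_xy / S_xx = -181.2857 / 109.7143 = -1.6523.

-1.6523


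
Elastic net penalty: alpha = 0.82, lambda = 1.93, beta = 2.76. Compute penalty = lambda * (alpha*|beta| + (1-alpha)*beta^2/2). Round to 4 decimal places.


L1 component = 0.82 * |2.76| = 2.2632.
L2 component = 0.18 * 2.76^2 / 2 = 0.6856.
Penalty = 1.93 * (2.2632 + 0.6856) = 1.93 * 2.9488 = 5.6912.

5.6912


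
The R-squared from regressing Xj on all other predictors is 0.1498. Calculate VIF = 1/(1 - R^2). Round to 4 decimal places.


Using VIF = 1/(1 - R^2_j):
1 - 0.1498 = 0.8502.
VIF = 1.1762.

1.1762


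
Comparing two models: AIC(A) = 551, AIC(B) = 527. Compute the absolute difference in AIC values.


|AIC_A - AIC_B| = |551 - 527| = 24.
Model B is preferred (lower AIC).

24


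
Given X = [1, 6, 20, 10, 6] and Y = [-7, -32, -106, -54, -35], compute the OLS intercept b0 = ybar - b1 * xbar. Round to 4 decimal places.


First find the slope: b1 = -5.1998.
Means: xbar = 8.6000, ybar = -46.8000.
b0 = ybar - b1 * xbar = -46.8000 - -5.1998 * 8.6000 = -2.0817.

-2.0817


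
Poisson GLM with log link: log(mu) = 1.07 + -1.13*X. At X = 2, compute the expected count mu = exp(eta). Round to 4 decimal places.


Linear predictor: eta = 1.07 + (-1.13)(2) = -1.1900.
Expected count: mu = exp(-1.1900) = 0.3042.

0.3042


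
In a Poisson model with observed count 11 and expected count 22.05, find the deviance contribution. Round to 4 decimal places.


First: ln(11/22.05) = -0.695417.
Then: 11 * -0.695417 = -7.649587.
y - mu = 11 - 22.05 = -11.05.
D = 2(-7.649587 - -11.05) = 6.800826, which rounds to 6.8008.

6.8008


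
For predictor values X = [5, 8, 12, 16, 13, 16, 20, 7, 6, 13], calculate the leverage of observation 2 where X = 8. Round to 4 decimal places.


Mean of X: xbar = 11.6000.
SXX = 222.4000.
For X = 8: h = 1/10 + (8 - 11.6000)^2/222.4000 = 0.1583.

0.1583


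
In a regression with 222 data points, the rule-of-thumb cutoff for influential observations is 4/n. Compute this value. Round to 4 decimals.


Cook's distance cutoff = 4/n = 4/222.
= 0.0180.

0.0180


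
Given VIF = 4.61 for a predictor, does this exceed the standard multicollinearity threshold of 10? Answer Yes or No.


Check: VIF = 4.61 vs threshold = 10.
Since 4.61 < 10, the answer is No.

No


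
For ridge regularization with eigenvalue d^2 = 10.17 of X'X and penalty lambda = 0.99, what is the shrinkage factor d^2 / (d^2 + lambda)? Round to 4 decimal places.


d^2 + lambda = 10.17 + 0.99 = 11.1600.
Shrinkage factor = 10.17/11.1600 = 0.9113.

0.9113


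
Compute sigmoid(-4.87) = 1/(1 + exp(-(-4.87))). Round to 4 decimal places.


First, exp(4.8700) = 130.3209.
Then sigma(z) = 1/(1 + 130.3209) = 0.0076.

0.0076


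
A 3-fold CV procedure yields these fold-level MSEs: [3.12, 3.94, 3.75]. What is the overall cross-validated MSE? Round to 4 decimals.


Add all fold MSEs: 10.8100.
Divide by k = 3: 10.8100/3 = 3.6033.

3.6033


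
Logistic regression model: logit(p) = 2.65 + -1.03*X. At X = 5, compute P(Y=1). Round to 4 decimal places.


Linear predictor: z = 2.65 + -1.03 * 5 = -2.5000.
P = 1/(1 + exp(2.5000)) = 1/(1 + 12.1825) = 0.0759.

0.0759


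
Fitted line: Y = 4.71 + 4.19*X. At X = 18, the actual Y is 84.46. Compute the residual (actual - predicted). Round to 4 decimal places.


Compute yhat = 4.71 + (4.19)(18) = 80.1300.
Residual = actual - predicted = 84.46 - 80.1300 = 4.3300.

4.3300


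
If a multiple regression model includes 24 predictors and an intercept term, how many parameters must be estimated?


Total coefficients = number of predictors + 1 (for the intercept).
= 24 + 1 = 25.

25


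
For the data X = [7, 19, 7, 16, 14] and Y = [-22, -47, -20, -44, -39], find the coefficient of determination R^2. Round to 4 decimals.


Fit the OLS line: b0 = -5.3942, b1 = -2.3020.
SSres = 12.1075.
SStot = 633.2000.
R^2 = 1 - 12.1075/633.2000 = 0.9809.

0.9809


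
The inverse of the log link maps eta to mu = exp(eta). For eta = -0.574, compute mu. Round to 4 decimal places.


The inverse log link gives:
mu = exp(-0.574) = 0.5633.

0.5633


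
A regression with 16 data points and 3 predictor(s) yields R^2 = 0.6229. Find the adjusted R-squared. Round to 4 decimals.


Plug in: Adj R^2 = 1 - (1 - 0.6229) * 15/12.
= 1 - 0.3771 * 15/12
= 1 - 5.6565 / 12
= 1 - 0.4714 = 0.5286.

0.5286


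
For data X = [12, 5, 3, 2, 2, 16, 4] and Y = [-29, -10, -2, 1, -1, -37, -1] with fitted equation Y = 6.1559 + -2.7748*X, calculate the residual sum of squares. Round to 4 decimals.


For each point, residual = actual - predicted.
Residuals: [-1.8583, -2.2819, 0.1685, 0.3937, -1.6063, 1.2409, 3.9433].
Sum of squared residuals = 28.5134.

28.5134


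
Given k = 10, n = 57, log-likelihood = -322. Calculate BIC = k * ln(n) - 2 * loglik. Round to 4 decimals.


Compute k*ln(n) = 10*ln(57) = 10*4.043051 = 40.430510.
Then -2*loglik = 644.
BIC = 40.430510 + 644 = 684.430510, which rounds to 684.4305.

684.4305


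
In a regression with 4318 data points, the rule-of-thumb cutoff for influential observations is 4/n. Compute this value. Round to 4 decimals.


Cook's distance cutoff = 4/n = 4/4318.
= 0.0009.

0.0009


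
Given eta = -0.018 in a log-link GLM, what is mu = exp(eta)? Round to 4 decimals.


Apply the inverse link:
mu = e^-0.018 = 0.9822.

0.9822


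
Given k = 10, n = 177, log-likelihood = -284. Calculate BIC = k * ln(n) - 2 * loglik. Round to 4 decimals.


k * ln(n) = 10 * ln(177) = 10 * 5.176150 = 51.761500.
-2 * loglik = -2 * (-284) = 568.
BIC = 51.761500 + 568 = 619.761500, which rounds to 619.7615.

619.7615


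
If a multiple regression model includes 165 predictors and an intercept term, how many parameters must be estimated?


Total coefficients = number of predictors + 1 (for the intercept).
= 165 + 1 = 166.

166


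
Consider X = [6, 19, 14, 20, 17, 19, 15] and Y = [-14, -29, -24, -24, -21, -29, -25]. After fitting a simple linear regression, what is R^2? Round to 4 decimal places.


Fit the OLS line: b0 = -9.5779, b1 = -0.8996.
SSres = 46.5943.
SStot = 159.4286.
R^2 = 1 - 46.5943/159.4286 = 0.7077.

0.7077


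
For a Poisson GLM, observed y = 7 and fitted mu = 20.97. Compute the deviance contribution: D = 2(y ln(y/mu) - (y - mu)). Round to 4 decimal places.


First: ln(7/20.97) = -1.097183.
Then: 7 * -1.097183 = -7.680281.
y - mu = 7 - 20.97 = -13.97.
D = 2(-7.680281 - -13.97) = 12.579438, which rounds to 12.5794.

12.5794


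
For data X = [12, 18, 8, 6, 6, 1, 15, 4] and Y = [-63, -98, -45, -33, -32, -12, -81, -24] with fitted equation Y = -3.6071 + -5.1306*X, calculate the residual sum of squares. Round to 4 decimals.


For each point, residual = actual - predicted.
Residuals: [2.1743, -2.0421, -0.3481, 1.3907, 2.3907, -3.2623, -0.4339, 0.1295].
Sum of squared residuals = 27.5161.

27.5161


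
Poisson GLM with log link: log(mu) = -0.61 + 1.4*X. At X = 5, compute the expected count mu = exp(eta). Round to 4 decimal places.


eta = -0.61 + 1.4 * 5 = 6.3900.
mu = exp(6.3900) = 595.8566.

595.8566


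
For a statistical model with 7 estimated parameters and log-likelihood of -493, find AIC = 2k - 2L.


AIC = 2*7 - 2*(-493).
= 14 + 986 = 1000.

1000


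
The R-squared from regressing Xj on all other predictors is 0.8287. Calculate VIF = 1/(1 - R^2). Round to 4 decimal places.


Denominator: 1 - 0.8287 = 0.1713.
VIF = 1 / 0.1713 = 5.8377.

5.8377


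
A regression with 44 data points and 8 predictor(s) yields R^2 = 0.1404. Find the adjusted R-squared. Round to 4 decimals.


Plug in: Adj R^2 = 1 - (1 - 0.1404) * 43/35.
= 1 - 0.8596 * 43/35
= 1 - 36.9628 / 35
= 1 - 1.0561 = -0.0561.

-0.0561


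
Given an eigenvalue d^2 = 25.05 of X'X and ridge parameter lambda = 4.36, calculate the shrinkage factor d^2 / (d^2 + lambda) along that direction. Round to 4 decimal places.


Denominator = d^2 + lambda = 25.05 + 4.36 = 29.4100.
Shrinkage = 25.05 / 29.4100 = 0.8518.

0.8518


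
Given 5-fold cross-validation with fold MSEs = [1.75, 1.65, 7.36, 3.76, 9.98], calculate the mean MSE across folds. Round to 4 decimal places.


Sum of fold MSEs = 24.5000.
Average = 24.5000 / 5 = 4.9000.

4.9000


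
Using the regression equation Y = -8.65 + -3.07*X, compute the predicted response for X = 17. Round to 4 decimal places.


Plug X = 17 into Y = -8.65 + -3.07*X:
Y = -8.65 + -52.1900 = -60.8400.

-60.8400


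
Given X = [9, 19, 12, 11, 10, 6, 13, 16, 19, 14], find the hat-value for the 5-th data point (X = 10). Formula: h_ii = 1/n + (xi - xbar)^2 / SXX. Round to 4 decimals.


Mean of X: xbar = 12.9000.
SXX = 160.9000.
For X = 10: h = 1/10 + (10 - 12.9000)^2/160.9000 = 0.1523.

0.1523


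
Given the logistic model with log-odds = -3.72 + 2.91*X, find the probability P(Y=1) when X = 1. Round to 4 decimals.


Linear predictor: z = -3.72 + 2.91 * 1 = -0.8100.
P = 1/(1 + exp(0.8100)) = 1/(1 + 2.2479) = 0.3079.

0.3079


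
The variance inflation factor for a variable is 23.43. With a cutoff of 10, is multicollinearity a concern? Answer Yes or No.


The threshold is 10.
VIF = 23.43 is >= 10.
Multicollinearity indication: Yes.

Yes


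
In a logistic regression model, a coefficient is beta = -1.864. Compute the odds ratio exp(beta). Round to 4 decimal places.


The odds ratio is computed as:
OR = e^(-1.864) = 0.1551.

0.1551


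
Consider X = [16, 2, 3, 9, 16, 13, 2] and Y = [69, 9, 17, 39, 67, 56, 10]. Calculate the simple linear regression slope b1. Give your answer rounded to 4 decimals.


The sample means are xbar = 8.7143 and ybar = 38.1429.
Compute S_xx = 247.4286 and S_xy = 1017.2857.
Slope b1 = S_xy / S_xx = 1017.2857 / 247.4286 = 4.1114.

4.1114


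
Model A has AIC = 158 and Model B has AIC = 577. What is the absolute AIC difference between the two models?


Compute |158 - 577| = 419.
Model A has the smaller AIC.

419


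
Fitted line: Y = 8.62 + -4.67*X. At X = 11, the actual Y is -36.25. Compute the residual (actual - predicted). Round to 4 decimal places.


Compute yhat = 8.62 + (-4.67)(11) = -42.7500.
Residual = actual - predicted = -36.25 - -42.7500 = 6.5000.

6.5000


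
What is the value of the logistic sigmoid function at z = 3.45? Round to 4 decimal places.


First, exp(-3.4500) = 0.0317.
Then sigma(z) = 1/(1 + 0.0317) = 0.9692.

0.9692


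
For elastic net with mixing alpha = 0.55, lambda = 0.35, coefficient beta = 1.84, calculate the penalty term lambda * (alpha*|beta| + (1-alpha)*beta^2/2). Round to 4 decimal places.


L1 component = 0.55 * |1.84| = 1.0120.
L2 component = 0.45 * 1.84^2 / 2 = 0.7618.
Penalty = 0.35 * (1.0120 + 0.7618) = 0.35 * 1.7738 = 0.6208.

0.6208


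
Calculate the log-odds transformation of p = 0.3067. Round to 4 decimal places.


Compute the odds: 0.3067/0.6933 = 0.4424.
Take the natural log: ln(0.4424) = -0.8156.

-0.8156


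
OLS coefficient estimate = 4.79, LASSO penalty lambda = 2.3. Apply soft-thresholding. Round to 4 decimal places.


Absolute value: |4.79| = 4.79.
Compare to lambda = 2.3.
Since |beta| > lambda, coefficient = sign(beta)*(|beta| - lambda) = 2.4900.

2.4900


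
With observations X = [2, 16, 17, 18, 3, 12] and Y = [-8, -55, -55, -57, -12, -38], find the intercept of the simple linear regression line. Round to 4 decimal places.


The slope is b1 = -3.1292.
Sample means are xbar = 11.3333 and ybar = -37.5000.
Intercept: b0 = -37.5000 - (-3.1292)(11.3333) = -2.0352.

-2.0352


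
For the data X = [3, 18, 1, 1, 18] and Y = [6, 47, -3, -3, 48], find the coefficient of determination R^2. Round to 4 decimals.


After computing the OLS fit (b0=-4.9548, b1=2.9213):
SSres = 7.2014, SStot = 2762.0000.
R^2 = 1 - 7.2014/2762.0000 = 0.9974.

0.9974


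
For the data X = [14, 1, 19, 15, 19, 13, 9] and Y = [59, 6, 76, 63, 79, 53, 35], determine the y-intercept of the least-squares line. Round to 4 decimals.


Compute b1 = 4.0362 from the OLS formula.
With xbar = 12.8571 and ybar = 53.0000, the intercept is:
b0 = 53.0000 - 4.0362 * 12.8571 = 1.1062.

1.1062


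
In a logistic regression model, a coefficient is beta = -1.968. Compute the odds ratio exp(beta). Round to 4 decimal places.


The odds ratio is computed as:
OR = e^(-1.968) = 0.1397.

0.1397


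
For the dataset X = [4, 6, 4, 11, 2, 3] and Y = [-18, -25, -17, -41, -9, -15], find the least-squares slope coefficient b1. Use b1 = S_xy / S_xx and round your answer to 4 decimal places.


First compute the means: xbar = 5.0000, ybar = -20.8333.
Then S_xx = sum((xi - xbar)^2) = 52.0000.
S_xy = sum((xi - xbar)(yi - ybar)) = -179.0000.
b1 = S_xy / S_xx = -179.0000 / 52.0000 = -3.4423.

-3.4423


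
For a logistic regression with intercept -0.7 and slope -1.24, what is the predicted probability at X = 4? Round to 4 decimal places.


Linear predictor: z = -0.7 + -1.24 * 4 = -5.6600.
P = 1/(1 + exp(5.6600)) = 1/(1 + 287.1486) = 0.0035.

0.0035


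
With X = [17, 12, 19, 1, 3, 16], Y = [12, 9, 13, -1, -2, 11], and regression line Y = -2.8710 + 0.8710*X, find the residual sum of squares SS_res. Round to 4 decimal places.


Compute predicted values, then residuals = yi - yhat_i.
Residuals: [0.0640, 1.4190, -0.6780, 1.0000, -1.7420, -0.0650].
SSres = sum(residual^2) = 6.5161.

6.5161


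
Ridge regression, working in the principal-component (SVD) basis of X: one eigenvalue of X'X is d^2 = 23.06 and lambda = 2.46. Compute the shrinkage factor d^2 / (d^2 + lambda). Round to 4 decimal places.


Compute the denominator: 23.06 + 2.46 = 25.5200.
Shrinkage factor = 23.06 / 25.5200 = 0.9036.

0.9036


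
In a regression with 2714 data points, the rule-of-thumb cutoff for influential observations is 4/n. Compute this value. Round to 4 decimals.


The threshold is 4/n.
4/2714 = 0.0015.

0.0015


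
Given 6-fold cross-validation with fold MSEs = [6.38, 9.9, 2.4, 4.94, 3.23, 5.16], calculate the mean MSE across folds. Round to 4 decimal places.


Sum of fold MSEs = 32.0100.
Average = 32.0100 / 6 = 5.3350.

5.3350


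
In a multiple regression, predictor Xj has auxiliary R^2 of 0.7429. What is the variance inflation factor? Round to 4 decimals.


VIF = 1 / (1 - 0.7429).
= 1 / 0.2571 = 3.8895.

3.8895


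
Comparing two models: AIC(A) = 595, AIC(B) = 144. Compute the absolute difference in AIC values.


Compute |595 - 144| = 451.
Model B has the smaller AIC.

451


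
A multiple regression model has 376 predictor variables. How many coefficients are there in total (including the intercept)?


Total coefficients = number of predictors + 1 (for the intercept).
= 376 + 1 = 377.

377


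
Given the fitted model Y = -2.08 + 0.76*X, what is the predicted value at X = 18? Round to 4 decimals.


Substitute X = 18 into the equation:
Y = -2.08 + 0.76 * 18 = -2.08 + 13.6800 = 11.6000.

11.6000


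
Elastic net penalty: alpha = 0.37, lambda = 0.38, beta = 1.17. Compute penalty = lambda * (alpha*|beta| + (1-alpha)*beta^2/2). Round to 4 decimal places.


alpha * |beta| = 0.37 * 1.17 = 0.4329.
(1-alpha) * beta^2/2 = 0.63 * 1.3689/2 = 0.4312.
Total = 0.38 * (0.4329 + 0.4312) = 0.3284.

0.3284


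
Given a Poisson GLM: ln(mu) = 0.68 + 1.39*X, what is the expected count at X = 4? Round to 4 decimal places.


eta = 0.68 + 1.39 * 4 = 6.2400.
mu = exp(6.2400) = 512.8585.

512.8585


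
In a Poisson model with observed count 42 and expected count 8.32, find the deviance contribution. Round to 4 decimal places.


First: ln(42/8.32) = 1.619007.
Then: 42 * 1.619007 = 67.998294.
y - mu = 42 - 8.32 = 33.68.
D = 2(67.998294 - 33.68) = 68.636588, which rounds to 68.6366.

68.6366


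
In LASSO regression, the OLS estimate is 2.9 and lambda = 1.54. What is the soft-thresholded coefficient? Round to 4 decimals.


Check: |2.9| = 2.9 vs lambda = 1.54.
Since |beta| > lambda, coefficient = sign(beta)*(|beta| - lambda) = 1.3600.
Soft-thresholded coefficient = 1.3600.

1.3600


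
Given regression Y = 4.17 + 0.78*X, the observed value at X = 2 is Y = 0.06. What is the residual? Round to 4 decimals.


Compute yhat = 4.17 + (0.78)(2) = 5.7300.
Residual = actual - predicted = 0.06 - 5.7300 = -5.6700.

-5.6700


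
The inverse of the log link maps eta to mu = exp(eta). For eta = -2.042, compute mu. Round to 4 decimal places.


mu = exp(eta) = exp(-2.042).
= 0.1298.

0.1298


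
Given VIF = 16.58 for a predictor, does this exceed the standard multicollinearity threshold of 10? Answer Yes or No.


Compare VIF = 16.58 to the threshold of 10.
16.58 >= 10, so the answer is Yes.

Yes


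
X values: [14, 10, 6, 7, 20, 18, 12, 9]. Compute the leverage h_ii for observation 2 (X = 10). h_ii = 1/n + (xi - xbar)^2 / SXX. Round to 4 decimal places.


Mean of X: xbar = 12.0000.
SXX = 178.0000.
For X = 10: h = 1/8 + (10 - 12.0000)^2/178.0000 = 0.1475.

0.1475


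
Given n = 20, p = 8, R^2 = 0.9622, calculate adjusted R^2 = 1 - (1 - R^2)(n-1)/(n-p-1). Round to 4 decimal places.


Using the formula:
(1 - 0.9622) = 0.0378.
Multiply by 19/11: 0.0378 * 19 = 0.7182, then 0.7182 / 11 = 0.0653.
Adj R^2 = 1 - 0.0653 = 0.9347.

0.9347


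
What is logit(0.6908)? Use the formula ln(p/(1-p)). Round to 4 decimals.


1 - p = 0.3092.
p/(1-p) = 2.2342.
logit = ln(2.2342) = 0.8039.

0.8039


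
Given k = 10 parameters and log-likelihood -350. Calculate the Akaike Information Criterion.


Compute:
2k = 2*10 = 20.
-2*loglik = -2*(-350) = 700.
AIC = 20 + 700 = 720.

720


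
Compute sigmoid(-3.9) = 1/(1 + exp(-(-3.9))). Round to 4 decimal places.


Compute exp(3.9000) = 49.4024.
Sigmoid = 1 / (1 + 49.4024) = 1 / 50.4024 = 0.0198.

0.0198


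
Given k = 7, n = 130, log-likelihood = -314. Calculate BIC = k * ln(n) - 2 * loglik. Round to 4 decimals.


ln(130) = 4.867534.
k * ln(n) = 7 * 4.867534 = 34.072738.
-2L = 628.
BIC = 34.072738 + 628 = 662.072738, which rounds to 662.0727.

662.0727


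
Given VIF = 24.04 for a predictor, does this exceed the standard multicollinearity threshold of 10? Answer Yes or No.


Check: VIF = 24.04 vs threshold = 10.
Since 24.04 >= 10, the answer is Yes.

Yes


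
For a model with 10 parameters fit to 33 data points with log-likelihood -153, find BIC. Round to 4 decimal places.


ln(33) = 3.496508.
k * ln(n) = 10 * 3.496508 = 34.965080.
-2L = 306.
BIC = 34.965080 + 306 = 340.965080, which rounds to 340.9651.

340.9651


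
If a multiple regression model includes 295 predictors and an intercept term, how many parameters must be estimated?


Each predictor gets one coefficient, plus one intercept.
Total parameters = 295 + 1 = 296.

296


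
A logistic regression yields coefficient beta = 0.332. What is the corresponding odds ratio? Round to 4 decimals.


exp(0.332) = 1.3938.
So the odds ratio is 1.3938.

1.3938


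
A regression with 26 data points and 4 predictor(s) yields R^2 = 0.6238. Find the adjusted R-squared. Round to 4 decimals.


Using the formula:
(1 - 0.6238) = 0.3762.
Multiply by 25/21: 0.3762 * 25 = 9.4050, then 9.4050 / 21 = 0.4479.
Adj R^2 = 1 - 0.4479 = 0.5521.

0.5521


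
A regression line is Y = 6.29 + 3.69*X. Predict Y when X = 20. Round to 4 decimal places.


Predicted value:
Y = 6.29 + (3.69)(20) = 6.29 + 73.8000 = 80.0900.

80.0900


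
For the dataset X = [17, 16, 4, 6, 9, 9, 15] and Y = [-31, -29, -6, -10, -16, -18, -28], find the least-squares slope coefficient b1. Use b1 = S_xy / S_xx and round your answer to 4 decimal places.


First compute the means: xbar = 10.8571, ybar = -19.7143.
Then S_xx = sum((xi - xbar)^2) = 158.8571.
S_xy = sum((xi - xbar)(yi - ybar)) = -302.7143.
b1 = S_xy / S_xx = -302.7143 / 158.8571 = -1.9056.

-1.9056


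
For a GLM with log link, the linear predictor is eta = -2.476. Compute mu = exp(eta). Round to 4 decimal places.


mu = exp(eta) = exp(-2.476).
= 0.0841.

0.0841


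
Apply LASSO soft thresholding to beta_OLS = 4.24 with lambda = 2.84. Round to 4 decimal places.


Absolute value: |4.24| = 4.24.
Compare to lambda = 2.84.
Since |beta| > lambda, coefficient = sign(beta)*(|beta| - lambda) = 1.4000.

1.4000


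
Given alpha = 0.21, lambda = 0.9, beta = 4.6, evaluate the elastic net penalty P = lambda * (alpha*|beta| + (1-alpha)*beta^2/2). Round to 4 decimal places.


alpha * |beta| = 0.21 * 4.6 = 0.9660.
(1-alpha) * beta^2/2 = 0.79 * 21.1600/2 = 8.3582.
Total = 0.9 * (0.9660 + 8.3582) = 8.3918.

8.3918


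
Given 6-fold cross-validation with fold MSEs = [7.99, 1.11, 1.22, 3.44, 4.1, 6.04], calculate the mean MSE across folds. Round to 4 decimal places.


Total MSE across folds = 23.9000.
CV-MSE = 23.9000/6 = 3.9833.

3.9833


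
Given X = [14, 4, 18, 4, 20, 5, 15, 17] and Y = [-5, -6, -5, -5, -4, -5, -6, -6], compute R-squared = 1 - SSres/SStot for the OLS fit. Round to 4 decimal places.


The fitted line is Y = -5.5677 + 0.0262*X.
SSres = 3.2838, SStot = 3.5000.
R^2 = 1 - SSres/SStot = 0.0618.

0.0618


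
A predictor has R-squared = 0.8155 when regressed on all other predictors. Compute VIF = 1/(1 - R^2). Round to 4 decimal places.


VIF = 1 / (1 - 0.8155).
= 1 / 0.1845 = 5.4201.

5.4201


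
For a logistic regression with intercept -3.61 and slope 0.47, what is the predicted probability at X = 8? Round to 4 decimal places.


Linear predictor: z = -3.61 + 0.47 * 8 = 0.1500.
P = 1/(1 + exp(-0.1500)) = 1/(1 + 0.8607) = 0.5374.

0.5374


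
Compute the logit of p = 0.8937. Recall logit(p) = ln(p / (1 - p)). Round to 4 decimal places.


The odds are p/(1-p) = 0.8937 / 0.1063 = 8.4073.
logit(p) = ln(8.4073) = 2.1291.

2.1291


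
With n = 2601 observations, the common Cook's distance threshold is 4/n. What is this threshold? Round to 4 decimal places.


The threshold is 4/n.
4/2601 = 0.0015.

0.0015


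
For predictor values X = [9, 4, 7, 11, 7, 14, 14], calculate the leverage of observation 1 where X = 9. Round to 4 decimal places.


Compute xbar = 9.4286 with n = 7 observations.
SXX = 85.7143.
Leverage = 1/7 + (9 - 9.4286)^2/85.7143 = 0.1450.

0.1450


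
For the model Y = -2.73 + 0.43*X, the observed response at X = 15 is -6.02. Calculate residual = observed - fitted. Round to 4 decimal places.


Fitted value at X = 15 is yhat = -2.73 + 0.43*15 = 3.7200.
Residual = -6.02 - 3.7200 = -9.7400.

-9.7400


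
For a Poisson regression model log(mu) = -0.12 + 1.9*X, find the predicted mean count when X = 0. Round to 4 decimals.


Compute eta = -0.12 + 1.9 * 0 = -0.1200.
Apply inverse link: mu = e^-0.1200 = 0.8869.

0.8869


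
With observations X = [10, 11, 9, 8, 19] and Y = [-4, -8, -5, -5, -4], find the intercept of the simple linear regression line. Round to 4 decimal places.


The slope is b1 = 0.0959.
Sample means are xbar = 11.4000 and ybar = -5.2000.
Intercept: b0 = -5.2000 - (0.0959)(11.4000) = -6.2927.

-6.2927


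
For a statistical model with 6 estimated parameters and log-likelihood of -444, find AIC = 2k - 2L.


AIC = 2k - 2*loglik = 2(6) - 2(-444).
= 12 + 888 = 900.

900


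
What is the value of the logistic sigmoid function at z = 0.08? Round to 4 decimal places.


First, exp(-0.0800) = 0.9231.
Then sigma(z) = 1/(1 + 0.9231) = 0.5200.

0.5200


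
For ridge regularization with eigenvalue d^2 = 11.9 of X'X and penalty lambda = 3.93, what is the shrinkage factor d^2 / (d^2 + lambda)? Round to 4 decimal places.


Compute the denominator: 11.9 + 3.93 = 15.8300.
Shrinkage factor = 11.9 / 15.8300 = 0.7517.

0.7517


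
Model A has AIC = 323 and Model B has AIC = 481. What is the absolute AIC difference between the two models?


Absolute difference = |323 - 481| = 158.
The model with lower AIC (A) is preferred.

158


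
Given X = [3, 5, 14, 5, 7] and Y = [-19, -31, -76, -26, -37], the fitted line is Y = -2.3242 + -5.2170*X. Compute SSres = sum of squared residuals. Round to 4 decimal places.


Predicted values from Y = -2.3242 + -5.2170*X.
Residuals: [-1.0248, -2.5908, -0.6378, 2.4092, 1.8432].
SSres = 17.3709.

17.3709


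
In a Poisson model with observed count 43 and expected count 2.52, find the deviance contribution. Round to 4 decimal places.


First: ln(43/2.52) = 2.836941.
Then: 43 * 2.836941 = 121.988463.
y - mu = 43 - 2.52 = 40.48.
D = 2(121.988463 - 40.48) = 163.016926, which rounds to 163.0169.

163.0169


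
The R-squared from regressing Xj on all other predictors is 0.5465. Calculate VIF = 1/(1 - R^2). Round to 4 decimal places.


Using VIF = 1/(1 - R^2_j):
1 - 0.5465 = 0.4535.
VIF = 2.2051.

2.2051


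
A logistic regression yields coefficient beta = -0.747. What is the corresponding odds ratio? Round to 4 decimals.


The odds ratio is computed as:
OR = e^(-0.747) = 0.4738.

0.4738


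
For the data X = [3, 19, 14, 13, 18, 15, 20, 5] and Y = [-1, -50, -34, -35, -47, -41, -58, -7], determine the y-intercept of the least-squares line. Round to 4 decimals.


First find the slope: b1 = -3.1979.
Means: xbar = 13.3750, ybar = -34.1250.
b0 = ybar - b1 * xbar = -34.1250 - -3.1979 * 13.3750 = 8.6473.

8.6473


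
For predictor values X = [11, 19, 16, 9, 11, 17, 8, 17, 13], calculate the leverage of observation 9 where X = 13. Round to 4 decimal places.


Compute xbar = 13.4444 with n = 9 observations.
SXX = 124.2222.
Leverage = 1/9 + (13 - 13.4444)^2/124.2222 = 0.1127.

0.1127


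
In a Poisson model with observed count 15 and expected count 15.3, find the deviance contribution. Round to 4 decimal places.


Compute y*ln(y/mu) = 15*ln(15/15.3) = 15*-0.019803 = -0.297045.
y - mu = -0.3.
D = 2*(-0.297045 - (-0.3)) = 0.005910, which rounds to 0.0059.

0.0059


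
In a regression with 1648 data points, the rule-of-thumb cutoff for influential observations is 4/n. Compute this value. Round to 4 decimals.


Using the rule of thumb:
Threshold = 4 / 1648 = 0.0024.

0.0024
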